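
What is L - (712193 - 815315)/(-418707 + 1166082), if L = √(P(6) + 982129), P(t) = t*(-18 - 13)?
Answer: 34374/249125 + √981943 ≈ 991.07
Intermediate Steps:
P(t) = -31*t (P(t) = t*(-31) = -31*t)
L = √981943 (L = √(-31*6 + 982129) = √(-186 + 982129) = √981943 ≈ 990.93)
L - (712193 - 815315)/(-418707 + 1166082) = √981943 - (712193 - 815315)/(-418707 + 1166082) = √981943 - (-103122)/747375 = √981943 - 1*(-34374/249125) = √981943 + 34374/249125 = 34374/249125 + √981943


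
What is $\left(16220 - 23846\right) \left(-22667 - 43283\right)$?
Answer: $502934700$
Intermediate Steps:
$\left(16220 - 23846\right) \left(-22667 - 43283\right) = \left(-7626\right) \left(-65950\right) = 502934700$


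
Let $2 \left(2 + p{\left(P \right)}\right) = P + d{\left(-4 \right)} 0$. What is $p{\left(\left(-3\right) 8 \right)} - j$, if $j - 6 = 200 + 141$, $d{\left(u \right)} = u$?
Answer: $-361$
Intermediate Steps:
$p{\left(P \right)} = -2 + \frac{P}{2}$ ($p{\left(P \right)} = -2 + \frac{P - 0}{2} = -2 + \frac{P + 0}{2} = -2 + \frac{P}{2}$)
$j = 347$ ($j = 6 + \left(200 + 141\right) = 6 + 341 = 347$)
$p{\left(\left(-3\right) 8 \right)} - j = \left(-2 + \frac{\left(-3\right) 8}{2}\right) - 347 = \left(-2 + \frac{1}{2} \left(-24\right)\right) - 347 = \left(-2 - 12\right) - 347 = -14 - 347 = -361$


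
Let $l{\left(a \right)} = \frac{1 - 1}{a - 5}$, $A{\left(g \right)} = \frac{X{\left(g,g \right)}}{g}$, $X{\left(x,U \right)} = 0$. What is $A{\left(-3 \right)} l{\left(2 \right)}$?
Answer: $0$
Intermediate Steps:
$A{\left(g \right)} = 0$ ($A{\left(g \right)} = \frac{0}{g} = 0$)
$l{\left(a \right)} = 0$ ($l{\left(a \right)} = \frac{0}{-5 + a} = 0$)
$A{\left(-3 \right)} l{\left(2 \right)} = 0 \cdot 0 = 0$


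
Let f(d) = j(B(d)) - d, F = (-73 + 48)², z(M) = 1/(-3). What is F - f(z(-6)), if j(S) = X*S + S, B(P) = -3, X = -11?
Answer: 1784/3 ≈ 594.67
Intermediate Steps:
z(M) = -⅓
j(S) = -10*S (j(S) = -11*S + S = -10*S)
F = 625 (F = (-25)² = 625)
f(d) = 30 - d (f(d) = -10*(-3) - d = 30 - d)
F - f(z(-6)) = 625 - (30 - 1*(-⅓)) = 625 - (30 + ⅓) = 625 - 1*91/3 = 625 - 91/3 = 1784/3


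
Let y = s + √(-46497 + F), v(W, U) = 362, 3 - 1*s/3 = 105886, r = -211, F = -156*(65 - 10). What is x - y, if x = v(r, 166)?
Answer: 318011 - I*√55077 ≈ 3.1801e+5 - 234.68*I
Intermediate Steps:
F = -8580 (F = -156*55 = -8580)
s = -317649 (s = 9 - 3*105886 = 9 - 317658 = -317649)
y = -317649 + I*√55077 (y = -317649 + √(-46497 - 8580) = -317649 + √(-55077) = -317649 + I*√55077 ≈ -3.1765e+5 + 234.68*I)
x = 362
x - y = 362 - (-317649 + I*√55077) = 362 + (317649 - I*√55077) = 318011 - I*√55077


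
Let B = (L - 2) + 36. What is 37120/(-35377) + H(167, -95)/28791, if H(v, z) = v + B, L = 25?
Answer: -1060726718/1018539207 ≈ -1.0414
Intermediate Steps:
B = 59 (B = (25 - 2) + 36 = 23 + 36 = 59)
H(v, z) = 59 + v (H(v, z) = v + 59 = 59 + v)
37120/(-35377) + H(167, -95)/28791 = 37120/(-35377) + (59 + 167)/28791 = 37120*(-1/35377) + 226*(1/28791) = -37120/35377 + 226/28791 = -1060726718/1018539207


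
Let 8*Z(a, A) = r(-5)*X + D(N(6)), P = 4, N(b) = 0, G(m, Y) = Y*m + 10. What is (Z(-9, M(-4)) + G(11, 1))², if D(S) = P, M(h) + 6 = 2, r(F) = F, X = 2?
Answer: 6561/16 ≈ 410.06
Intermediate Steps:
G(m, Y) = 10 + Y*m
M(h) = -4 (M(h) = -6 + 2 = -4)
D(S) = 4
Z(a, A) = -¾ (Z(a, A) = (-5*2 + 4)/8 = (-10 + 4)/8 = (⅛)*(-6) = -¾)
(Z(-9, M(-4)) + G(11, 1))² = (-¾ + (10 + 1*11))² = (-¾ + (10 + 11))² = (-¾ + 21)² = (81/4)² = 6561/16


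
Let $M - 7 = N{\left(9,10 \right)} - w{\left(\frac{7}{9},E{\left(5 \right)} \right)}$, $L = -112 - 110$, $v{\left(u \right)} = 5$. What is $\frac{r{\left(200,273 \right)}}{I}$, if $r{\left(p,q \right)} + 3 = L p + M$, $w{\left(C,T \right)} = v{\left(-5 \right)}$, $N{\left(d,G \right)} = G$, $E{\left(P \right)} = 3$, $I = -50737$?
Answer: $\frac{44391}{50737} \approx 0.87492$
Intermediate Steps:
$w{\left(C,T \right)} = 5$
$L = -222$ ($L = -112 - 110 = -222$)
$M = 12$ ($M = 7 + \left(10 - 5\right) = 7 + 5 = 12$)
$r{\left(p,q \right)} = 9 - 222 p$ ($r{\left(p,q \right)} = -3 - \left(-12 + 222 p\right) = 9 - 222 p$)
$\frac{r{\left(200,273 \right)}}{I} = \frac{9 - 44400}{-50737} = \left(9 - 44400\right) \left(- \frac{1}{50737}\right) = \left(-44391\right) \left(- \frac{1}{50737}\right) = \frac{44391}{50737}$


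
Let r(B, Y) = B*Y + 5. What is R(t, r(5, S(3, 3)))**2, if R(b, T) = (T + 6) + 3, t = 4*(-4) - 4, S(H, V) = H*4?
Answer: 5476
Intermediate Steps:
S(H, V) = 4*H
r(B, Y) = 5 + B*Y
t = -20 (t = -16 - 4 = -20)
R(b, T) = 9 + T (R(b, T) = (6 + T) + 3 = 9 + T)
R(t, r(5, S(3, 3)))**2 = (9 + (5 + 5*(4*3)))**2 = (9 + (5 + 5*12))**2 = (9 + (5 + 60))**2 = (9 + 65)**2 = 74**2 = 5476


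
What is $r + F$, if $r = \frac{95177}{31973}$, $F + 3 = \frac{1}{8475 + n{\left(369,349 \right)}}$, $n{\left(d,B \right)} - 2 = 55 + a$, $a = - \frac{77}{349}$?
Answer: $- \frac{2198213945}{95202517043} \approx -0.02309$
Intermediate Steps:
$a = - \frac{77}{349}$ ($a = \left(-77\right) \frac{1}{349} = - \frac{77}{349} \approx -0.22063$)
$n{\left(d,B \right)} = \frac{19816}{349}$ ($n{\left(d,B \right)} = 2 + \left(55 - \frac{77}{349}\right) = 2 + \frac{19118}{349} = \frac{19816}{349}$)
$F = - \frac{8932424}{2977591}$ ($F = -3 + \frac{1}{8475 + \frac{19816}{349}} = -3 + \frac{1}{\frac{2977591}{349}} = -3 + \frac{349}{2977591} = - \frac{8932424}{2977591} \approx -2.9999$)
$r = \frac{95177}{31973}$ ($r = 95177 \cdot \frac{1}{31973} = \frac{95177}{31973} \approx 2.9768$)
$r + F = \frac{95177}{31973} - \frac{8932424}{2977591} = - \frac{2198213945}{95202517043}$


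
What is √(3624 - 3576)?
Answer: 4*√3 ≈ 6.9282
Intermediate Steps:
√(3624 - 3576) = √48 = 4*√3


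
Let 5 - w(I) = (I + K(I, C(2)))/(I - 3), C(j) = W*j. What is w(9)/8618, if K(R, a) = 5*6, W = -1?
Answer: -3/17236 ≈ -0.00017405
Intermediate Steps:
C(j) = -j
K(R, a) = 30
w(I) = 5 - (30 + I)/(-3 + I) (w(I) = 5 - (I + 30)/(I - 3) = 5 - (30 + I)/(-3 + I))
w(9)/8618 = ((-45 + 4*9)/(-3 + 9))/8618 = ((-45 + 36)/6)*(1/8618) = ((1/6)*(-9))*(1/8618) = -3/2*1/8618 = -3/17236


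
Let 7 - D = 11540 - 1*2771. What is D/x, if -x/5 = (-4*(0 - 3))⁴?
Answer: 4381/51840 ≈ 0.084510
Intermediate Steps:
D = -8762 (D = 7 - (11540 - 1*2771) = 7 - (11540 - 2771) = 7 - 1*8769 = 7 - 8769 = -8762)
x = -103680 (x = -5*256*(0 - 3)⁴ = -5*(-4*(-3))⁴ = -5*12⁴ = -5*20736 = -103680)
D/x = -8762/(-103680) = -8762*(-1/103680) = 4381/51840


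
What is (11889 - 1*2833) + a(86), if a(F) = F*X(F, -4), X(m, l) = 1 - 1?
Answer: 9056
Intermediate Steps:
X(m, l) = 0
a(F) = 0 (a(F) = F*0 = 0)
(11889 - 1*2833) + a(86) = (11889 - 1*2833) + 0 = (11889 - 2833) + 0 = 9056 + 0 = 9056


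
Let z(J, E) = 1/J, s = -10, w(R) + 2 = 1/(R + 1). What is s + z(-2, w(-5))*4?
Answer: -12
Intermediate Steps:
w(R) = -2 + 1/(1 + R) (w(R) = -2 + 1/(R + 1) = -2 + 1/(1 + R))
s + z(-2, w(-5))*4 = -10 + 4/(-2) = -10 - ½*4 = -10 - 2 = -12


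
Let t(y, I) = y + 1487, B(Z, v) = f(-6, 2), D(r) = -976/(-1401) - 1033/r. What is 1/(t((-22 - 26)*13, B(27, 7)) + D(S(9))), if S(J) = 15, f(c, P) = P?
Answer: 2335/1855928 ≈ 0.0012581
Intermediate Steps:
D(r) = 976/1401 - 1033/r (D(r) = -976*(-1/1401) - 1033/r = 976/1401 - 1033/r)
B(Z, v) = 2
t(y, I) = 1487 + y
1/(t((-22 - 26)*13, B(27, 7)) + D(S(9))) = 1/((1487 + (-22 - 26)*13) + (976/1401 - 1033/15)) = 1/((1487 - 48*13) + (976/1401 - 1033*1/15)) = 1/((1487 - 624) + (976/1401 - 1033/15)) = 1/(863 - 159177/2335) = 1/(1855928/2335) = 2335/1855928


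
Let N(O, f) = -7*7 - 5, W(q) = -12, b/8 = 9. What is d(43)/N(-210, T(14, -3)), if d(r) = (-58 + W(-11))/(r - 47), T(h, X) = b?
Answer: -35/108 ≈ -0.32407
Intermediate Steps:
b = 72 (b = 8*9 = 72)
T(h, X) = 72
N(O, f) = -54 (N(O, f) = -49 - 5 = -54)
d(r) = -70/(-47 + r) (d(r) = (-58 - 12)/(r - 47) = -70/(-47 + r))
d(43)/N(-210, T(14, -3)) = -70/(-47 + 43)/(-54) = -70/(-4)*(-1/54) = -70*(-¼)*(-1/54) = (35/2)*(-1/54) = -35/108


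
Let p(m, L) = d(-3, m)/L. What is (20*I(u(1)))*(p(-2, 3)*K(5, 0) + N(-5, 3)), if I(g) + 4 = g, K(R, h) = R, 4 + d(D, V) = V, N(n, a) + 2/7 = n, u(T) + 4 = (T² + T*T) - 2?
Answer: 17120/7 ≈ 2445.7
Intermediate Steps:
u(T) = -6 + 2*T² (u(T) = -4 + ((T² + T*T) - 2) = -4 + ((T² + T²) - 2) = -4 + (2*T² - 2) = -4 + (-2 + 2*T²) = -6 + 2*T²)
N(n, a) = -2/7 + n
d(D, V) = -4 + V
I(g) = -4 + g
p(m, L) = (-4 + m)/L
(20*I(u(1)))*(p(-2, 3)*K(5, 0) + N(-5, 3)) = (20*(-4 + (-6 + 2*1²)))*(((-4 - 2)/3)*5 + (-2/7 - 5)) = (20*(-4 + (-6 + 2*1)))*(((⅓)*(-6))*5 - 37/7) = (20*(-4 + (-6 + 2)))*(-2*5 - 37/7) = (20*(-4 - 4))*(-10 - 37/7) = (20*(-8))*(-107/7) = -160*(-107/7) = 17120/7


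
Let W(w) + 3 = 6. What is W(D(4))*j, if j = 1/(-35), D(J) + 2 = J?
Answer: -3/35 ≈ -0.085714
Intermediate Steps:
D(J) = -2 + J
j = -1/35 ≈ -0.028571
W(w) = 3 (W(w) = -3 + 6 = 3)
W(D(4))*j = 3*(-1/35) = -3/35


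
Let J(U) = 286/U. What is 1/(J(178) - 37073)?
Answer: -89/3299354 ≈ -2.6975e-5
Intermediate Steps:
1/(J(178) - 37073) = 1/(286/178 - 37073) = 1/(286*(1/178) - 37073) = 1/(143/89 - 37073) = 1/(-3299354/89) = -89/3299354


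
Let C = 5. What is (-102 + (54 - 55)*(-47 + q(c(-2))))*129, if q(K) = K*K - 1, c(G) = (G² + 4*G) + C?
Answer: -7095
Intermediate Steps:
c(G) = 5 + G² + 4*G (c(G) = (G² + 4*G) + 5 = 5 + G² + 4*G)
q(K) = -1 + K² (q(K) = K² - 1 = -1 + K²)
(-102 + (54 - 55)*(-47 + q(c(-2))))*129 = (-102 + (54 - 55)*(-47 + (-1 + (5 + (-2)² + 4*(-2))²)))*129 = (-102 - (-47 + (-1 + (5 + 4 - 8)²)))*129 = (-102 - (-47 + (-1 + 1²)))*129 = (-102 - (-47 + (-1 + 1)))*129 = (-102 - (-47 + 0))*129 = (-102 - 1*(-47))*129 = (-102 + 47)*129 = -55*129 = -7095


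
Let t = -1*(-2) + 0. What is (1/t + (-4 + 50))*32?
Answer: 1488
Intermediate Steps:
t = 2 (t = 2 + 0 = 2)
(1/t + (-4 + 50))*32 = (1/2 + (-4 + 50))*32 = (1/2 + 46)*32 = (93/2)*32 = 1488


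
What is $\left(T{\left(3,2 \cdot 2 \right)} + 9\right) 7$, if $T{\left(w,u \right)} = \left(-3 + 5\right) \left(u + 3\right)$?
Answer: $161$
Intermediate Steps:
$T{\left(w,u \right)} = 6 + 2 u$ ($T{\left(w,u \right)} = 2 \left(3 + u\right) = 6 + 2 u$)
$\left(T{\left(3,2 \cdot 2 \right)} + 9\right) 7 = \left(\left(6 + 2 \cdot 2 \cdot 2\right) + 9\right) 7 = \left(\left(6 + 2 \cdot 4\right) + 9\right) 7 = \left(\left(6 + 8\right) + 9\right) 7 = \left(14 + 9\right) 7 = 23 \cdot 7 = 161$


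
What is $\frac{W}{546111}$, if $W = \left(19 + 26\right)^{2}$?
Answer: $\frac{225}{60679} \approx 0.003708$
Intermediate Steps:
$W = 2025$ ($W = 45^{2} = 2025$)
$\frac{W}{546111} = \frac{2025}{546111} = 2025 \cdot \frac{1}{546111} = \frac{225}{60679}$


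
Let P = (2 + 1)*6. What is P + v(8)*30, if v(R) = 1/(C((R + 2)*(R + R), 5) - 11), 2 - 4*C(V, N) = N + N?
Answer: 204/13 ≈ 15.692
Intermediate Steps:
P = 18 (P = 3*6 = 18)
C(V, N) = 1/2 - N/2 (C(V, N) = 1/2 - (N + N)/4 = 1/2 - N/2)
v(R) = -1/13 (v(R) = 1/((1/2 - 1/2*5) - 11) = 1/((1/2 - 5/2) - 11) = 1/(-2 - 11) = 1/(-13) = -1/13)
P + v(8)*30 = 18 - 1/13*30 = 18 - 30/13 = 204/13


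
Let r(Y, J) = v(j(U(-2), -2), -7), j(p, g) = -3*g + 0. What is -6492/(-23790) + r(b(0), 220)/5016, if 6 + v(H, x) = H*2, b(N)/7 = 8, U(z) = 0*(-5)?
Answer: 908517/3314740 ≈ 0.27408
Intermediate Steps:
U(z) = 0
j(p, g) = -3*g
b(N) = 56 (b(N) = 7*8 = 56)
v(H, x) = -6 + 2*H (v(H, x) = -6 + H*2 = -6 + 2*H)
r(Y, J) = 6 (r(Y, J) = -6 + 2*(-3*(-2)) = -6 + 2*6 = -6 + 12 = 6)
-6492/(-23790) + r(b(0), 220)/5016 = -6492/(-23790) + 6/5016 = -6492*(-1/23790) + 6*(1/5016) = 1082/3965 + 1/836 = 908517/3314740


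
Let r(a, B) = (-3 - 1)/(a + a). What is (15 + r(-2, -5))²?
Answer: 256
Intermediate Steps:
r(a, B) = -2/a (r(a, B) = -4*1/(2*a) = -2/a)
(15 + r(-2, -5))² = (15 - 2/(-2))² = (15 - 2*(-½))² = (15 + 1)² = 16² = 256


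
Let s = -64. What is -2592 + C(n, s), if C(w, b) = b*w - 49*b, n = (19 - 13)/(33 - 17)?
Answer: 520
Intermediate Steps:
n = 3/8 (n = 6/16 = 6*(1/16) = 3/8 ≈ 0.37500)
C(w, b) = -49*b + b*w
-2592 + C(n, s) = -2592 - 64*(-49 + 3/8) = -2592 - 64*(-389/8) = -2592 + 3112 = 520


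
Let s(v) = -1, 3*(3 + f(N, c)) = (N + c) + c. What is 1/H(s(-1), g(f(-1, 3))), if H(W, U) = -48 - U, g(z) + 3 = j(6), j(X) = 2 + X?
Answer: -1/53 ≈ -0.018868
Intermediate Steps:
f(N, c) = -3 + N/3 + 2*c/3 (f(N, c) = -3 + ((N + c) + c)/3 = -3 + (N + 2*c)/3 = -3 + (N/3 + 2*c/3) = -3 + N/3 + 2*c/3)
g(z) = 5 (g(z) = -3 + (2 + 6) = -3 + 8 = 5)
1/H(s(-1), g(f(-1, 3))) = 1/(-48 - 1*5) = 1/(-48 - 5) = 1/(-53) = -1/53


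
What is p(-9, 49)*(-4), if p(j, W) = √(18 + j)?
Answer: -12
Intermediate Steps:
p(-9, 49)*(-4) = √(18 - 9)*(-4) = √9*(-4) = 3*(-4) = -12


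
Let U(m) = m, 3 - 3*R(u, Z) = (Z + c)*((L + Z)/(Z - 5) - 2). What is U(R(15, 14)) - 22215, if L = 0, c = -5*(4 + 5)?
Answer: -599902/27 ≈ -22219.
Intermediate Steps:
c = -45 (c = -5*9 = -45)
R(u, Z) = 1 - (-45 + Z)*(-2 + Z/(-5 + Z))/3 (R(u, Z) = 1 - (Z - 45)*((0 + Z)/(Z - 5) - 2)/3 = 1 - (-45 + Z)*(Z/(-5 + Z) - 2)/3 = 1 - (-45 + Z)*(-2 + Z/(-5 + Z))/3)
U(R(15, 14)) - 22215 = (435 + 14**2 - 52*14)/(3*(-5 + 14)) - 22215 = (1/3)*(435 + 196 - 728)/9 - 22215 = (1/3)*(1/9)*(-97) - 22215 = -97/27 - 22215 = -599902/27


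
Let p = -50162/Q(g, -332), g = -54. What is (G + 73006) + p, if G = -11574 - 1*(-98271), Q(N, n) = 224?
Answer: 2551665/16 ≈ 1.5948e+5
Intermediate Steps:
p = -3583/16 (p = -50162/224 = -50162*1/224 = -3583/16 ≈ -223.94)
G = 86697 (G = -11574 + 98271 = 86697)
(G + 73006) + p = (86697 + 73006) - 3583/16 = 159703 - 3583/16 = 2551665/16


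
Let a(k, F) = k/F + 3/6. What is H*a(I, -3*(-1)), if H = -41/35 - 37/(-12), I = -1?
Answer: 803/2520 ≈ 0.31865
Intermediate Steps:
a(k, F) = ½ + k/F (a(k, F) = k/F + 3*(⅙) = k/F + ½ = ½ + k/F)
H = 803/420 (H = -41*1/35 - 37*(-1/12) = -41/35 + 37/12 = 803/420 ≈ 1.9119)
H*a(I, -3*(-1)) = 803*((-1 + (-3*(-1))/2)/((-3*(-1))))/420 = 803*((-1 + (½)*3)/3)/420 = 803*((-1 + 3/2)/3)/420 = 803*((⅓)*(½))/420 = (803/420)*(⅙) = 803/2520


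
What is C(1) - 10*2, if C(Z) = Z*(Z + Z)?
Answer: -18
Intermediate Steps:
C(Z) = 2*Z**2 (C(Z) = Z*(2*Z) = 2*Z**2)
C(1) - 10*2 = 2*1**2 - 10*2 = 2*1 - 20 = 2 - 20 = -18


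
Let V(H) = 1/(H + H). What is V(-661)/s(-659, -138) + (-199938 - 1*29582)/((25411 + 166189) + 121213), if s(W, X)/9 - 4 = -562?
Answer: -169311360763/230754642588 ≈ -0.73373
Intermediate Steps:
s(W, X) = -5022 (s(W, X) = 36 + 9*(-562) = 36 - 5058 = -5022)
V(H) = 1/(2*H)
V(-661)/s(-659, -138) + (-199938 - 1*29582)/((25411 + 166189) + 121213) = ((½)/(-661))/(-5022) + (-199938 - 1*29582)/((25411 + 166189) + 121213) = ((½)*(-1/661))*(-1/5022) + (-199938 - 29582)/(191600 + 121213) = -1/1322*(-1/5022) - 229520/312813 = 1/6639084 - 229520*1/312813 = 1/6639084 - 229520/312813 = -169311360763/230754642588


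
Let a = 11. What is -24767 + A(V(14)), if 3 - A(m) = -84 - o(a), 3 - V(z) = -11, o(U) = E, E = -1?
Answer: -24681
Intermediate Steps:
o(U) = -1
V(z) = 14 (V(z) = 3 - 1*(-11) = 3 + 11 = 14)
A(m) = 86 (A(m) = 3 - (-84 - 1*(-1)) = 3 - (-84 + 1) = 3 - 1*(-83) = 3 + 83 = 86)
-24767 + A(V(14)) = -24767 + 86 = -24681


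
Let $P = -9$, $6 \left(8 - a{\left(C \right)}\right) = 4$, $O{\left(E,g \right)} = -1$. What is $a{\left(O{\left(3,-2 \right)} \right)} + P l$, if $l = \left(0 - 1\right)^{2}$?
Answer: $- \frac{5}{3} \approx -1.6667$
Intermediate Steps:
$a{\left(C \right)} = \frac{22}{3}$ ($a{\left(C \right)} = 8 - \frac{2}{3} = \frac{22}{3}$)
$l = 1$ ($l = \left(-1\right)^{2} = 1$)
$a{\left(O{\left(3,-2 \right)} \right)} + P l = \frac{22}{3} - 9 = - \frac{5}{3}$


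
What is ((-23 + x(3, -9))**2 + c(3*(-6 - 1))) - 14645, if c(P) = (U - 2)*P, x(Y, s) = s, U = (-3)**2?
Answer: -13768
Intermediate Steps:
U = 9
c(P) = 7*P (c(P) = (9 - 2)*P = 7*P)
((-23 + x(3, -9))**2 + c(3*(-6 - 1))) - 14645 = ((-23 - 9)**2 + 7*(3*(-6 - 1))) - 14645 = ((-32)**2 + 7*(3*(-7))) - 14645 = (1024 + 7*(-21)) - 14645 = (1024 - 147) - 14645 = 877 - 14645 = -13768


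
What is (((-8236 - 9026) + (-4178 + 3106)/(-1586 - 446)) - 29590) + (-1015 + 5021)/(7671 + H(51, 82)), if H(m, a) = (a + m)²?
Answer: -75447482779/1610360 ≈ -46851.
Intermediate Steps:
(((-8236 - 9026) + (-4178 + 3106)/(-1586 - 446)) - 29590) + (-1015 + 5021)/(7671 + H(51, 82)) = (((-8236 - 9026) + (-4178 + 3106)/(-1586 - 446)) - 29590) + (-1015 + 5021)/(7671 + (82 + 51)²) = ((-17262 - 1072/(-2032)) - 29590) + 4006/(7671 + 133²) = ((-17262 - 1072*(-1/2032)) - 29590) + 4006/(7671 + 17689) = ((-17262 + 67/127) - 29590) + 4006/25360 = (-2192207/127 - 29590) + 4006*(1/25360) = -5950137/127 + 2003/12680 = -75447482779/1610360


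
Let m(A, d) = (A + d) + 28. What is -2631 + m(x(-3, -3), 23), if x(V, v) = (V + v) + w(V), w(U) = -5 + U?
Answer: -2594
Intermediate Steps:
x(V, v) = -5 + v + 2*V (x(V, v) = (V + v) + (-5 + V) = -5 + v + 2*V)
m(A, d) = 28 + A + d
-2631 + m(x(-3, -3), 23) = -2631 + (28 + (-5 - 3 + 2*(-3)) + 23) = -2631 + (28 + (-5 - 3 - 6) + 23) = -2631 + (28 - 14 + 23) = -2631 + 37 = -2594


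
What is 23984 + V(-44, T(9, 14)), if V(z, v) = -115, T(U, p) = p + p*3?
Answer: 23869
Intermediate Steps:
T(U, p) = 4*p (T(U, p) = p + 3*p = 4*p)
23984 + V(-44, T(9, 14)) = 23984 - 115 = 23869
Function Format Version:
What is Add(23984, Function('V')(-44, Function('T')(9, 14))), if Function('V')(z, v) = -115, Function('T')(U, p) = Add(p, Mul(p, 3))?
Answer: 23869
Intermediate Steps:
Function('T')(U, p) = Mul(4, p) (Function('T')(U, p) = Add(p, Mul(3, p)) = Mul(4, p))
Add(23984, Function('V')(-44, Function('T')(9, 14))) = Add(23984, -115) = 23869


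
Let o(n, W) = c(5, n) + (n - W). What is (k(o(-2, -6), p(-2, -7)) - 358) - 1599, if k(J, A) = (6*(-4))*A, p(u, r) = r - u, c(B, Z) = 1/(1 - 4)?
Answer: -1837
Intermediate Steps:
c(B, Z) = -⅓ (c(B, Z) = 1/(-3) = -⅓)
o(n, W) = -⅓ + n - W (o(n, W) = -⅓ + (n - W) = -⅓ + n - W)
k(J, A) = -24*A
(k(o(-2, -6), p(-2, -7)) - 358) - 1599 = (-24*(-7 - 1*(-2)) - 358) - 1599 = (-24*(-7 + 2) - 358) - 1599 = (-24*(-5) - 358) - 1599 = (120 - 358) - 1599 = -238 - 1599 = -1837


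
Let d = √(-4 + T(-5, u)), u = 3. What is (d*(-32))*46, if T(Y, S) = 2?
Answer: -1472*I*√2 ≈ -2081.7*I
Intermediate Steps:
d = I*√2 (d = √(-4 + 2) = √(-2) = I*√2 ≈ 1.4142*I)
(d*(-32))*46 = ((I*√2)*(-32))*46 = -32*I*√2*46 = -1472*I*√2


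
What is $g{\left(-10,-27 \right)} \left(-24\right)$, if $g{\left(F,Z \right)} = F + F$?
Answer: $480$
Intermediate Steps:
$g{\left(F,Z \right)} = 2 F$
$g{\left(-10,-27 \right)} \left(-24\right) = 2 \left(-10\right) \left(-24\right) = \left(-20\right) \left(-24\right) = 480$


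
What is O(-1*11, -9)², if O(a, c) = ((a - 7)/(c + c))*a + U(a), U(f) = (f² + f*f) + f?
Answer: 48400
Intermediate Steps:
U(f) = f + 2*f² (U(f) = (f² + f²) + f = 2*f² + f = f + 2*f²)
O(a, c) = a*(1 + 2*a) + a*(-7 + a)/(2*c) (O(a, c) = ((a - 7)/(c + c))*a + a*(1 + 2*a) = ((-7 + a)/((2*c)))*a + a*(1 + 2*a) = ((-7 + a)*(1/(2*c)))*a + a*(1 + 2*a) = ((-7 + a)/(2*c))*a + a*(1 + 2*a) = a*(-7 + a)/(2*c) + a*(1 + 2*a) = a*(1 + 2*a) + a*(-7 + a)/(2*c))
O(-1*11, -9)² = ((½)*(-1*11)*(-7 - 1*11 + 2*(-9)*(1 + 2*(-1*11)))/(-9))² = ((½)*(-11)*(-⅑)*(-7 - 11 + 2*(-9)*(1 + 2*(-11))))² = ((½)*(-11)*(-⅑)*(-7 - 11 + 2*(-9)*(1 - 22)))² = ((½)*(-11)*(-⅑)*(-7 - 11 + 2*(-9)*(-21)))² = ((½)*(-11)*(-⅑)*(-7 - 11 + 378))² = ((½)*(-11)*(-⅑)*360)² = 220² = 48400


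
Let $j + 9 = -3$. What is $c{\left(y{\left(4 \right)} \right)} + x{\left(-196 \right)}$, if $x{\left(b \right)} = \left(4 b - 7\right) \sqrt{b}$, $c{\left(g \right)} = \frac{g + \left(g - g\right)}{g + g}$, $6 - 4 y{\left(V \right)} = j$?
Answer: $\frac{1}{2} - 11074 i \approx 0.5 - 11074.0 i$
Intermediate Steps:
$j = -12$ ($j = -9 - 3 = -12$)
$y{\left(V \right)} = \frac{9}{2}$ ($y{\left(V \right)} = \frac{3}{2} - -3 = \frac{3}{2} + 3 = \frac{9}{2}$)
$c{\left(g \right)} = \frac{1}{2}$ ($c{\left(g \right)} = \frac{g + 0}{2 g} = g \frac{1}{2 g} = \frac{1}{2}$)
$x{\left(b \right)} = \sqrt{b} \left(-7 + 4 b\right)$ ($x{\left(b \right)} = \left(-7 + 4 b\right) \sqrt{b} = \sqrt{b} \left(-7 + 4 b\right)$)
$c{\left(y{\left(4 \right)} \right)} + x{\left(-196 \right)} = \frac{1}{2} + \sqrt{-196} \left(-7 + 4 \left(-196\right)\right) = \frac{1}{2} + 14 i \left(-7 - 784\right) = \frac{1}{2} + 14 i \left(-791\right) = \frac{1}{2} - 11074 i$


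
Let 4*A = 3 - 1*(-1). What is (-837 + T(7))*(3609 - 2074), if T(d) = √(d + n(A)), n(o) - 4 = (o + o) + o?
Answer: -1284795 + 1535*√14 ≈ -1.2791e+6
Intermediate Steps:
A = 1 (A = (3 - 1*(-1))/4 = (3 + 1)/4 = (¼)*4 = 1)
n(o) = 4 + 3*o (n(o) = 4 + ((o + o) + o) = 4 + (2*o + o) = 4 + 3*o)
T(d) = √(7 + d) (T(d) = √(d + (4 + 3*1)) = √(d + (4 + 3)) = √(d + 7) = √(7 + d))
(-837 + T(7))*(3609 - 2074) = (-837 + √(7 + 7))*(3609 - 2074) = (-837 + √14)*1535 = -1284795 + 1535*√14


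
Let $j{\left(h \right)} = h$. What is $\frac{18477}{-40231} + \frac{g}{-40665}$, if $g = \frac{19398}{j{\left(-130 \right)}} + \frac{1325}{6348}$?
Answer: $- \frac{307555608444763}{675043685421300} \approx -0.45561$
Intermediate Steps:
$g = - \frac{61483127}{412620}$ ($g = \frac{19398}{-130} + \frac{1325}{6348} = 19398 \left(- \frac{1}{130}\right) + 1325 \cdot \frac{1}{6348} = - \frac{9699}{65} + \frac{1325}{6348} = - \frac{61483127}{412620} \approx -149.01$)
$\frac{18477}{-40231} + \frac{g}{-40665} = \frac{18477}{-40231} - \frac{61483127}{412620 \left(-40665\right)} = 18477 \left(- \frac{1}{40231}\right) - - \frac{61483127}{16779192300} = - \frac{18477}{40231} + \frac{61483127}{16779192300} = - \frac{307555608444763}{675043685421300}$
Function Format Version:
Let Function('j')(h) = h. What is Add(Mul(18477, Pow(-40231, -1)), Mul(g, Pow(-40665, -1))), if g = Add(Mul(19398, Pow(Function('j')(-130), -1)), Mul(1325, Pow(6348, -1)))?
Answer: Rational(-307555608444763, 675043685421300) ≈ -0.45561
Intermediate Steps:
g = Rational(-61483127, 412620) (g = Add(Mul(19398, Pow(-130, -1)), Mul(1325, Pow(6348, -1))) = Add(Mul(19398, Rational(-1, 130)), Mul(1325, Rational(1, 6348))) = Add(Rational(-9699, 65), Rational(1325, 6348)) = Rational(-61483127, 412620) ≈ -149.01)
Add(Mul(18477, Pow(-40231, -1)), Mul(g, Pow(-40665, -1))) = Add(Mul(18477, Pow(-40231, -1)), Mul(Rational(-61483127, 412620), Pow(-40665, -1))) = Add(Mul(18477, Rational(-1, 40231)), Mul(Rational(-61483127, 412620), Rational(-1, 40665))) = Add(Rational(-18477, 40231), Rational(61483127, 16779192300)) = Rational(-307555608444763, 675043685421300)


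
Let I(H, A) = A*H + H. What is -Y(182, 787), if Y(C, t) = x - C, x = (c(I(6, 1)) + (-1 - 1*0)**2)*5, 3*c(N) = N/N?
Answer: 526/3 ≈ 175.33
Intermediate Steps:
I(H, A) = H + A*H
c(N) = 1/3 (c(N) = (N/N)/3 = (1/3)*1 = 1/3)
x = 20/3 (x = (1/3 + (-1 - 1*0)**2)*5 = (1/3 + (-1 + 0)**2)*5 = (1/3 + (-1)**2)*5 = (1/3 + 1)*5 = (4/3)*5 = 20/3 ≈ 6.6667)
Y(C, t) = 20/3 - C
-Y(182, 787) = -(20/3 - 1*182) = -(20/3 - 182) = -1*(-526/3) = 526/3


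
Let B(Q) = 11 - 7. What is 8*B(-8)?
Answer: 32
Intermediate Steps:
B(Q) = 4
8*B(-8) = 8*4 = 32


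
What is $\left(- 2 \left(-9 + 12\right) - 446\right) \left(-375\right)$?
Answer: $169500$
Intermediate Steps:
$\left(- 2 \left(-9 + 12\right) - 446\right) \left(-375\right) = \left(\left(-2\right) 3 - 446\right) \left(-375\right) = \left(-6 - 446\right) \left(-375\right) = \left(-452\right) \left(-375\right) = 169500$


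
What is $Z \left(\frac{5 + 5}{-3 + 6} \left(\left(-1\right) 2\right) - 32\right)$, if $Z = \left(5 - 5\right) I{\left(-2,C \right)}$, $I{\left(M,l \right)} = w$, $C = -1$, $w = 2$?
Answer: $0$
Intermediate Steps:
$I{\left(M,l \right)} = 2$
$Z = 0$ ($Z = \left(5 - 5\right) 2 = 0 \cdot 2 = 0$)
$Z \left(\frac{5 + 5}{-3 + 6} \left(\left(-1\right) 2\right) - 32\right) = 0 \left(\frac{5 + 5}{-3 + 6} \left(\left(-1\right) 2\right) - 32\right) = 0 \left(\frac{10}{3} \left(-2\right) - 32\right) = 0 \left(- \frac{20}{3} - 32\right) = 0 \left(- \frac{116}{3}\right) = 0$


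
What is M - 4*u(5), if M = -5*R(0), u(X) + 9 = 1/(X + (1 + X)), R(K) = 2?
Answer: 282/11 ≈ 25.636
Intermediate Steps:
u(X) = -9 + 1/(1 + 2*X) (u(X) = -9 + 1/(X + (1 + X)) = -9 + 1/(1 + 2*X))
M = -10 (M = -5*2 = -10)
M - 4*u(5) = -10 - 8*(-4 - 9*5)/(1 + 2*5) = -10 - 8*(-4 - 45)/(1 + 10) = -10 - 8*(-49)/11 = -10 - 4*(-98/11) = -10 + 392/11 = 282/11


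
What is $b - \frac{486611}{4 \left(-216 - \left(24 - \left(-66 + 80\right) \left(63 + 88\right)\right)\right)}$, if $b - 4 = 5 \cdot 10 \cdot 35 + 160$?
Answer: $\frac{13860733}{7496} \approx 1849.1$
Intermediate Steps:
$b = 1914$ ($b = 4 + \left(5 \cdot 10 \cdot 35 + 160\right) = 4 + \left(50 \cdot 35 + 160\right) = 4 + \left(1750 + 160\right) = 4 + 1910 = 1914$)
$b - \frac{486611}{4 \left(-216 - \left(24 - \left(-66 + 80\right) \left(63 + 88\right)\right)\right)} = 1914 - \frac{486611}{4 \left(-216 - \left(24 - \left(-66 + 80\right) \left(63 + 88\right)\right)\right)} = 1914 - \frac{486611}{4 \left(-216 + \left(14 \cdot 151 - 24\right)\right)} = 1914 - \frac{486611}{4 \left(-216 + \left(2114 - 24\right)\right)} = 1914 - \frac{486611}{4 \left(-216 + 2090\right)} = 1914 - \frac{486611}{4 \cdot 1874} = 1914 - \frac{486611}{7496} = \frac{13860733}{7496}$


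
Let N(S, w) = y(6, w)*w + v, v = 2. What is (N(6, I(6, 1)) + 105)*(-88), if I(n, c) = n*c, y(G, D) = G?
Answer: -12584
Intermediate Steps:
I(n, c) = c*n
N(S, w) = 2 + 6*w (N(S, w) = 6*w + 2 = 2 + 6*w)
(N(6, I(6, 1)) + 105)*(-88) = ((2 + 6*(1*6)) + 105)*(-88) = ((2 + 6*6) + 105)*(-88) = ((2 + 36) + 105)*(-88) = (38 + 105)*(-88) = 143*(-88) = -12584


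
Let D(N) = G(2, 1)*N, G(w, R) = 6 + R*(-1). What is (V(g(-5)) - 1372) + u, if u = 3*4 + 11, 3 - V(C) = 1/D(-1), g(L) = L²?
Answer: -6729/5 ≈ -1345.8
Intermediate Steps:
G(w, R) = 6 - R
D(N) = 5*N (D(N) = (6 - 1*1)*N = (6 - 1)*N = 5*N)
V(C) = 16/5 (V(C) = 3 - 1/(5*(-1)) = 3 - 1/(-5) = 3 - 1*(-⅕) = 3 + ⅕ = 16/5)
u = 23 (u = 12 + 11 = 23)
(V(g(-5)) - 1372) + u = (16/5 - 1372) + 23 = -6844/5 + 23 = -6729/5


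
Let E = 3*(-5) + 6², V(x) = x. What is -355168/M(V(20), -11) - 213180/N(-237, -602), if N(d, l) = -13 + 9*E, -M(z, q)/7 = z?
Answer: 185593/140 ≈ 1325.7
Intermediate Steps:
M(z, q) = -7*z
E = 21 (E = -15 + 36 = 21)
N(d, l) = 176 (N(d, l) = -13 + 9*21 = -13 + 189 = 176)
-355168/M(V(20), -11) - 213180/N(-237, -602) = -355168/((-7*20)) - 213180/176 = -355168/(-140) - 213180*1/176 = -355168*(-1/140) - 4845/4 = 88792/35 - 4845/4 = 185593/140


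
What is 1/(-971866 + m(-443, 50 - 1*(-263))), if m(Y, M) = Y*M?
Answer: -1/1110525 ≈ -9.0048e-7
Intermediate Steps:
m(Y, M) = M*Y
1/(-971866 + m(-443, 50 - 1*(-263))) = 1/(-971866 + (50 - 1*(-263))*(-443)) = 1/(-971866 + (50 + 263)*(-443)) = 1/(-971866 + 313*(-443)) = 1/(-971866 - 138659) = 1/(-1110525) = -1/1110525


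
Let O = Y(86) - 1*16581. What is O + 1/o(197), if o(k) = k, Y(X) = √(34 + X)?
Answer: -3266456/197 + 2*√30 ≈ -16570.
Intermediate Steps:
O = -16581 + 2*√30 (O = √(34 + 86) - 1*16581 = √120 - 16581 = 2*√30 - 16581 = -16581 + 2*√30 ≈ -16570.)
O + 1/o(197) = (-16581 + 2*√30) + 1/197 = -3266456/197 + 2*√30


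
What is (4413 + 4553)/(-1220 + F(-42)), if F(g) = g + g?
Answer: -4483/652 ≈ -6.8758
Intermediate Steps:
F(g) = 2*g
(4413 + 4553)/(-1220 + F(-42)) = (4413 + 4553)/(-1220 + 2*(-42)) = 8966/(-1220 - 84) = 8966/(-1304) = 8966*(-1/1304) = -4483/652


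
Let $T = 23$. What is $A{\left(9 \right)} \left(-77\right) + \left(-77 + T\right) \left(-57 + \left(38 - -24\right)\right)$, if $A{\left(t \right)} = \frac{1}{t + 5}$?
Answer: $- \frac{551}{2} \approx -275.5$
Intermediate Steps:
$A{\left(t \right)} = \frac{1}{5 + t}$
$A{\left(9 \right)} \left(-77\right) + \left(-77 + T\right) \left(-57 + \left(38 - -24\right)\right) = \frac{1}{5 + 9} \left(-77\right) + \left(-77 + 23\right) \left(-57 + \left(38 - -24\right)\right) = \frac{1}{14} \left(-77\right) - 54 \left(-57 + \left(38 + 24\right)\right) = \frac{1}{14} \left(-77\right) - 54 \left(-57 + 62\right) = - \frac{11}{2} - 270 = - \frac{551}{2}$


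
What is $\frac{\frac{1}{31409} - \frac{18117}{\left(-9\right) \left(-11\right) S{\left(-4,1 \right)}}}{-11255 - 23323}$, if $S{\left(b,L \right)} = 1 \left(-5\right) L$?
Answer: $- \frac{2873926}{2715151005} \approx -0.0010585$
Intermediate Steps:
$S{\left(b,L \right)} = - 5 L$
$\frac{\frac{1}{31409} - \frac{18117}{\left(-9\right) \left(-11\right) S{\left(-4,1 \right)}}}{-11255 - 23323} = \frac{\frac{1}{31409} - \frac{18117}{\left(-9\right) \left(-11\right) \left(\left(-5\right) 1\right)}}{-11255 - 23323} = \frac{\frac{1}{31409} - \frac{18117}{99 \left(-5\right)}}{-34578} = \left(\frac{1}{31409} - \frac{18117}{-495}\right) \left(- \frac{1}{34578}\right) = \left(\frac{1}{31409} - - \frac{183}{5}\right) \left(- \frac{1}{34578}\right) = \left(\frac{1}{31409} + \frac{183}{5}\right) \left(- \frac{1}{34578}\right) = \frac{5747852}{157045} \left(- \frac{1}{34578}\right) = - \frac{2873926}{2715151005}$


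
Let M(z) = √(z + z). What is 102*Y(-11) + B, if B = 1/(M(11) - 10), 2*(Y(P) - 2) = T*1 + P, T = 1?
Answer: -11939/39 - √22/78 ≈ -306.19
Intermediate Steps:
M(z) = √2*√z (M(z) = √(2*z) = √2*√z)
Y(P) = 5/2 + P/2 (Y(P) = 2 + (1*1 + P)/2 = 2 + (1 + P)/2 = 2 + (½ + P/2) = 5/2 + P/2)
B = 1/(-10 + √22) (B = 1/(√2*√11 - 10) = 1/(√22 - 10) = 1/(-10 + √22) ≈ -0.18834)
102*Y(-11) + B = 102*(5/2 + (½)*(-11)) + (-5/39 - √22/78) = 102*(5/2 - 11/2) + (-5/39 - √22/78) = 102*(-3) + (-5/39 - √22/78) = -306 + (-5/39 - √22/78) = -11939/39 - √22/78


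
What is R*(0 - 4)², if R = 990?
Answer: 15840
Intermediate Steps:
R*(0 - 4)² = 990*(0 - 4)² = 990*(-4)² = 990*16 = 15840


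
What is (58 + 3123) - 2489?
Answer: 692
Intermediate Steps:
(58 + 3123) - 2489 = 3181 - 2489 = 692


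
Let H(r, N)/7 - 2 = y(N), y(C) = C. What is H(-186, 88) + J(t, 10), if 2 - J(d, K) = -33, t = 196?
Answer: 665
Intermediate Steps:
H(r, N) = 14 + 7*N
J(d, K) = 35 (J(d, K) = 2 - 1*(-33) = 2 + 33 = 35)
H(-186, 88) + J(t, 10) = (14 + 7*88) + 35 = (14 + 616) + 35 = 630 + 35 = 665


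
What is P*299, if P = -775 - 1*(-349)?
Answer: -127374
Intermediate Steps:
P = -426 (P = -775 + 349 = -426)
P*299 = -426*299 = -127374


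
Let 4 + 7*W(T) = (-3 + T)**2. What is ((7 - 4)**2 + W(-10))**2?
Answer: 51984/49 ≈ 1060.9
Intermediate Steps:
W(T) = -4/7 + (-3 + T)**2/7
((7 - 4)**2 + W(-10))**2 = ((7 - 4)**2 + (-4/7 + (-3 - 10)**2/7))**2 = (3**2 + (-4/7 + (1/7)*(-13)**2))**2 = (9 + (-4/7 + (1/7)*169))**2 = (9 + (-4/7 + 169/7))**2 = (9 + 165/7)**2 = (228/7)**2 = 51984/49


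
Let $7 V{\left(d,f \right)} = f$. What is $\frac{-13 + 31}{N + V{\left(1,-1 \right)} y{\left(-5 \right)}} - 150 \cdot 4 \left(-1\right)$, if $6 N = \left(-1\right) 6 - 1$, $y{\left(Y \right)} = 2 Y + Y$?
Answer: $\frac{25356}{41} \approx 618.44$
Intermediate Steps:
$V{\left(d,f \right)} = \frac{f}{7}$
$y{\left(Y \right)} = 3 Y$
$N = - \frac{7}{6}$ ($N = \frac{\left(-1\right) 6 - 1}{6} = \frac{-6 - 1}{6} = \frac{1}{6} \left(-7\right) = - \frac{7}{6} \approx -1.1667$)
$\frac{-13 + 31}{N + V{\left(1,-1 \right)} y{\left(-5 \right)}} - 150 \cdot 4 \left(-1\right) = \frac{-13 + 31}{- \frac{7}{6} + \frac{1}{7} \left(-1\right) 3 \left(-5\right)} - 150 \cdot 4 \left(-1\right) = \frac{18}{- \frac{7}{6} - - \frac{15}{7}} - -600 = \frac{18}{- \frac{7}{6} + \frac{15}{7}} + 600 = \frac{18}{\frac{41}{42}} + 600 = 18 \cdot \frac{42}{41} + 600 = \frac{756}{41} + 600 = \frac{25356}{41}$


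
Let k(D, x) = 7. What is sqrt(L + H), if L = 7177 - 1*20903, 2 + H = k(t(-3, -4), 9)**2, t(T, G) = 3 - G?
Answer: I*sqrt(13679) ≈ 116.96*I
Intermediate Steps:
H = 47 (H = -2 + 7**2 = -2 + 49 = 47)
L = -13726 (L = 7177 - 20903 = -13726)
sqrt(L + H) = sqrt(-13726 + 47) = sqrt(-13679) = I*sqrt(13679)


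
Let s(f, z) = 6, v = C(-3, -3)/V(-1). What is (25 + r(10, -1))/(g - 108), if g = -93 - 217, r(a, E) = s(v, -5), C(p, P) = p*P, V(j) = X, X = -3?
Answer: -31/418 ≈ -0.074163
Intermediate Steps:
V(j) = -3
C(p, P) = P*p
v = -3 (v = -3*(-3)/(-3) = 9*(-1/3) = -3)
r(a, E) = 6
g = -310
(25 + r(10, -1))/(g - 108) = (25 + 6)/(-310 - 108) = 31/(-418) = 31*(-1/418) = -31/418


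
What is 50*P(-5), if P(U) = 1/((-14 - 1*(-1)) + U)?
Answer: -25/9 ≈ -2.7778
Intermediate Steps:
P(U) = 1/(-13 + U) (P(U) = 1/((-14 + 1) + U) = 1/(-13 + U))
50*P(-5) = 50/(-13 - 5) = 50/(-18) = 50*(-1/18) = -25/9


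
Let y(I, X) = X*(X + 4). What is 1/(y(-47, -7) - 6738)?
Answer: -1/6717 ≈ -0.00014888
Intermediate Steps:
y(I, X) = X*(4 + X)
1/(y(-47, -7) - 6738) = 1/(-7*(4 - 7) - 6738) = 1/(-7*(-3) - 6738) = 1/(21 - 6738) = 1/(-6717) = -1/6717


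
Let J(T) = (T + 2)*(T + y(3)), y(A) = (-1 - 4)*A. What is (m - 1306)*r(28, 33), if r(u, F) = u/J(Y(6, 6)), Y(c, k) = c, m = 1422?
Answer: -406/9 ≈ -45.111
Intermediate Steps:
y(A) = -5*A
J(T) = (-15 + T)*(2 + T) (J(T) = (T + 2)*(T - 5*3) = (2 + T)*(T - 15) = (2 + T)*(-15 + T) = (-15 + T)*(2 + T))
r(u, F) = -u/72 (r(u, F) = u/(-30 + 6² - 13*6) = u/(-30 + 36 - 78) = u/(-72) = u*(-1/72) = -u/72)
(m - 1306)*r(28, 33) = (1422 - 1306)*(-1/72*28) = 116*(-7/18) = -406/9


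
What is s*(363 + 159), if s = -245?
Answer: -127890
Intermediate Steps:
s*(363 + 159) = -245*(363 + 159) = -245*522 = -127890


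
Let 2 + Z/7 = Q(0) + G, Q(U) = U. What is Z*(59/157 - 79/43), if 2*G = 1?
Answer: 103593/6751 ≈ 15.345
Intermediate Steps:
G = ½ (G = (½)*1 = ½ ≈ 0.50000)
Z = -21/2 (Z = -14 + 7*(0 + ½) = -14 + 7*(½) = -14 + 7/2 = -21/2 ≈ -10.500)
Z*(59/157 - 79/43) = -21*(59/157 - 79/43)/2 = -21/2*(-9866/6751) = 103593/6751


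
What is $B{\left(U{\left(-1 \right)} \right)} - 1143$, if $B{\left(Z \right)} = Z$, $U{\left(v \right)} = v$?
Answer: $-1144$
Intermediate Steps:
$B{\left(U{\left(-1 \right)} \right)} - 1143 = -1 - 1143 = -1144$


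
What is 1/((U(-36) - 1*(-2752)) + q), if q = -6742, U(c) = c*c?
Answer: -1/2694 ≈ -0.00037120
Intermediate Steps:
U(c) = c**2
1/((U(-36) - 1*(-2752)) + q) = 1/(((-36)**2 - 1*(-2752)) - 6742) = 1/((1296 + 2752) - 6742) = 1/(4048 - 6742) = 1/(-2694) = -1/2694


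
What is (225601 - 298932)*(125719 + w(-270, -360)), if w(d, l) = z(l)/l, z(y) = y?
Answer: -9219173320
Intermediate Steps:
w(d, l) = 1 (w(d, l) = l/l = 1)
(225601 - 298932)*(125719 + w(-270, -360)) = (225601 - 298932)*(125719 + 1) = -73331*125720 = -9219173320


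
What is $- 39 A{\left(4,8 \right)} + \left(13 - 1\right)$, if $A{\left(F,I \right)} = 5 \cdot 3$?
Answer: $-573$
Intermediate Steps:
$A{\left(F,I \right)} = 15$
$- 39 A{\left(4,8 \right)} + \left(13 - 1\right) = \left(-39\right) 15 + \left(13 - 1\right) = -585 + 12 = -573$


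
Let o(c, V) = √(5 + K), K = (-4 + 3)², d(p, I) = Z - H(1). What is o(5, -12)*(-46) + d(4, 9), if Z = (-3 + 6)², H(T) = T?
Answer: 8 - 46*√6 ≈ -104.68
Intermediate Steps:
Z = 9 (Z = 3² = 9)
d(p, I) = 8 (d(p, I) = 9 - 1*1 = 9 - 1 = 8)
K = 1 (K = (-1)² = 1)
o(c, V) = √6 (o(c, V) = √(5 + 1) = √6)
o(5, -12)*(-46) + d(4, 9) = √6*(-46) + 8 = -46*√6 + 8 = 8 - 46*√6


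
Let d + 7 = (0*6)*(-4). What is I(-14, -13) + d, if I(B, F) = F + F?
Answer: -33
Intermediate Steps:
I(B, F) = 2*F
d = -7 (d = -7 + (0*6)*(-4) = -7 + 0*(-4) = -7 + 0 = -7)
I(-14, -13) + d = 2*(-13) - 7 = -26 - 7 = -33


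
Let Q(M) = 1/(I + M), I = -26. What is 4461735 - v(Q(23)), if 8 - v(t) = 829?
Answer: 4462556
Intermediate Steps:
Q(M) = 1/(-26 + M)
v(t) = -821 (v(t) = 8 - 1*829 = 8 - 829 = -821)
4461735 - v(Q(23)) = 4461735 - 1*(-821) = 4461735 + 821 = 4462556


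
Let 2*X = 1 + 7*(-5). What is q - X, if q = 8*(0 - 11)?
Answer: -71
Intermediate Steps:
X = -17 (X = (1 + 7*(-5))/2 = (1 - 35)/2 = (1/2)*(-34) = -17)
q = -88 (q = 8*(-11) = -88)
q - X = -88 - 1*(-17) = -88 + 17 = -71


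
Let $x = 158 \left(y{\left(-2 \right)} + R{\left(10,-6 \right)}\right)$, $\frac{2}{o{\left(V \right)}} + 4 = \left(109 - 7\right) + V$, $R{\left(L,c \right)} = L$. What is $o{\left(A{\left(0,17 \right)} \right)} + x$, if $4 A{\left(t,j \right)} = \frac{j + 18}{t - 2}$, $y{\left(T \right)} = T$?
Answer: $\frac{946752}{749} \approx 1264.0$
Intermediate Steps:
$A{\left(t,j \right)} = \frac{18 + j}{4 \left(-2 + t\right)}$ ($A{\left(t,j \right)} = \frac{\left(j + 18\right) \frac{1}{t - 2}}{4} = \frac{\left(18 + j\right) \frac{1}{-2 + t}}{4} = \frac{\frac{1}{-2 + t} \left(18 + j\right)}{4} = \frac{18 + j}{4 \left(-2 + t\right)}$)
$o{\left(V \right)} = \frac{2}{98 + V}$ ($o{\left(V \right)} = \frac{2}{-4 + \left(\left(109 - 7\right) + V\right)} = \frac{2}{-4 + \left(102 + V\right)} = \frac{2}{98 + V}$)
$x = 1264$ ($x = 158 \left(-2 + 10\right) = 158 \cdot 8 = 1264$)
$o{\left(A{\left(0,17 \right)} \right)} + x = \frac{2}{98 + \frac{18 + 17}{4 \left(-2 + 0\right)}} + 1264 = \frac{2}{98 + \frac{1}{4} \frac{1}{-2} \cdot 35} + 1264 = \frac{2}{98 + \frac{1}{4} \left(- \frac{1}{2}\right) 35} + 1264 = \frac{2}{98 - \frac{35}{8}} + 1264 = \frac{2}{\frac{749}{8}} + 1264 = 2 \cdot \frac{8}{749} + 1264 = \frac{16}{749} + 1264 = \frac{946752}{749}$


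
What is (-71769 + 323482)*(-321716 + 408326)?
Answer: 21800862930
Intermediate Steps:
(-71769 + 323482)*(-321716 + 408326) = 251713*86610 = 21800862930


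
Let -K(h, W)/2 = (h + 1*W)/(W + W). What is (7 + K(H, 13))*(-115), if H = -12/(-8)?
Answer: -17595/26 ≈ -676.73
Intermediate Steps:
H = 3/2 (H = -12*(-1/8) = 3/2 ≈ 1.5000)
K(h, W) = -(W + h)/W (K(h, W) = -2*(h + 1*W)/(W + W) = -2*(h + W)/(2*W) = -2*(W + h)*1/(2*W) = -(W + h)/W)
(7 + K(H, 13))*(-115) = (7 + (-1*13 - 1*3/2)/13)*(-115) = (7 + (-13 - 3/2)/13)*(-115) = (7 + (1/13)*(-29/2))*(-115) = (7 - 29/26)*(-115) = (153/26)*(-115) = -17595/26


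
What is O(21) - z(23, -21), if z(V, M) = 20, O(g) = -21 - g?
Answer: -62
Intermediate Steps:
O(21) - z(23, -21) = (-21 - 1*21) - 1*20 = (-21 - 21) - 20 = -42 - 20 = -62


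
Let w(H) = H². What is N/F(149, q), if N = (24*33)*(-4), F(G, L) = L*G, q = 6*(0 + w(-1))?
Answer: -528/149 ≈ -3.5436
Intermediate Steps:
q = 6 (q = 6*(0 + (-1)²) = 6*(0 + 1) = 6*1 = 6)
F(G, L) = G*L
N = -3168 (N = 792*(-4) = -3168)
N/F(149, q) = -3168/(149*6) = -3168/894 = -3168*1/894 = -528/149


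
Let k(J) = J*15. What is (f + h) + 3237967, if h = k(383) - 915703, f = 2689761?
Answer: 5017770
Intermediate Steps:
k(J) = 15*J
h = -909958 (h = 15*383 - 915703 = 5745 - 915703 = -909958)
(f + h) + 3237967 = (2689761 - 909958) + 3237967 = 1779803 + 3237967 = 5017770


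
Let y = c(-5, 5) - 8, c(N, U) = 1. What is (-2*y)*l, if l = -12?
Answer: -168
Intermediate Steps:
y = -7 (y = 1 - 8 = -7)
(-2*y)*l = -2*(-7)*(-12) = 14*(-12) = -168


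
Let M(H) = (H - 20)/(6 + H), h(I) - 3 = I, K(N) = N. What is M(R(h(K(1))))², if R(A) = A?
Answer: 64/25 ≈ 2.5600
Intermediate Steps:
h(I) = 3 + I
M(H) = (-20 + H)/(6 + H)
M(R(h(K(1))))² = ((-20 + (3 + 1))/(6 + (3 + 1)))² = ((-20 + 4)/(6 + 4))² = (-16/10)² = ((⅒)*(-16))² = (-8/5)² = 64/25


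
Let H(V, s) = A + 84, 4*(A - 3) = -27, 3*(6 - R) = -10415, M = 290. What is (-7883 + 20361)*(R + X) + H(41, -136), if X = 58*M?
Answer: 3039292379/12 ≈ 2.5327e+8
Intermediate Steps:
R = 10433/3 (R = 6 - ⅓*(-10415) = 6 + 10415/3 = 10433/3 ≈ 3477.7)
A = -15/4 (A = 3 + (¼)*(-27) = 3 - 27/4 = -15/4 ≈ -3.7500)
X = 16820 (X = 58*290 = 16820)
H(V, s) = 321/4 (H(V, s) = -15/4 + 84 = 321/4)
(-7883 + 20361)*(R + X) + H(41, -136) = (-7883 + 20361)*(10433/3 + 16820) + 321/4 = 12478*(60893/3) + 321/4 = 759822854/3 + 321/4 = 3039292379/12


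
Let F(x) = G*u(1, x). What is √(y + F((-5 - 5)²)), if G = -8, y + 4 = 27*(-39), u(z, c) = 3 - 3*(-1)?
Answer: I*√1105 ≈ 33.242*I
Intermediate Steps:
u(z, c) = 6 (u(z, c) = 3 + 3 = 6)
y = -1057 (y = -4 + 27*(-39) = -4 - 1053 = -1057)
F(x) = -48 (F(x) = -8*6 = -48)
√(y + F((-5 - 5)²)) = √(-1057 - 48) = √(-1105) = I*√1105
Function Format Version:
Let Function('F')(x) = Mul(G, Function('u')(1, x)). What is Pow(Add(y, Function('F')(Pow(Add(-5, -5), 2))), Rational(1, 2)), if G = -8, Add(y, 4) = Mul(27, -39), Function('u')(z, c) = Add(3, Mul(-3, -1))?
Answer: Mul(I, Pow(1105, Rational(1, 2))) ≈ Mul(33.242, I)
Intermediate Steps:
Function('u')(z, c) = 6 (Function('u')(z, c) = Add(3, 3) = 6)
y = -1057 (y = Add(-4, Mul(27, -39)) = Add(-4, -1053) = -1057)
Function('F')(x) = -48 (Function('F')(x) = Mul(-8, 6) = -48)
Pow(Add(y, Function('F')(Pow(Add(-5, -5), 2))), Rational(1, 2)) = Pow(Add(-1057, -48), Rational(1, 2)) = Pow(-1105, Rational(1, 2)) = Mul(I, Pow(1105, Rational(1, 2)))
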